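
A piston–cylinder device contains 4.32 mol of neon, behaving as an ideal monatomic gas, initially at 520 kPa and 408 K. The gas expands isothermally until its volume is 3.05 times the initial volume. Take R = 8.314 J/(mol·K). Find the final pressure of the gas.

170 kPa

V₁ = nRT₁/P₁ = 4.32×8.314×408/520 = 28.2 L.
Isothermal: T stays 408 K; PV = const ⇒ V₂ = 86.0 L, P₂ = 170 kPa.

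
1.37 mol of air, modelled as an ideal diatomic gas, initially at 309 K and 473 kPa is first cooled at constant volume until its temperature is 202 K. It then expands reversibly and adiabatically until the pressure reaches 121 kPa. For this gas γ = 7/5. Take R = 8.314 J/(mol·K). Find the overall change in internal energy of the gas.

-4400 J

V₁ = nRT₁/P₁ = 1.37×8.314×309/473 = 7.44 L.
Step 1 — Isochoric: V stays 7.44 L; P/T = const ⇒ T₂ = 202 K, P₂ = 309 kPa.
W = 0 (no volume change).
ΔU = nCvΔT = 1.37×20.8×(202−309) = -3050 J.
Q = ΔU = -3050 J.
State after step 1: P = 309 kPa, V = 7.44 L, T = 202 K.
Step 2 — Adiabatic: T₂/T₁ = (P₂/P₁)^((γ−1)/γ) ⇒ T₂ = 202×(0.391)^0.286 = 155 K; V₂ = 14.5 L.
ΔU = nCvΔT = 1.37×20.8×(155−202) = -1350 J.
Q = 0 for an adiabatic process, so W = −ΔU = 1350 J.
Net over both steps: W = 1350 J, Q = -3050 J, ΔU = -4400 J.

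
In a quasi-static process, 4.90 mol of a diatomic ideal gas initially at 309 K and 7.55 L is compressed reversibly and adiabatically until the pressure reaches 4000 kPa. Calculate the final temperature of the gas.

397 K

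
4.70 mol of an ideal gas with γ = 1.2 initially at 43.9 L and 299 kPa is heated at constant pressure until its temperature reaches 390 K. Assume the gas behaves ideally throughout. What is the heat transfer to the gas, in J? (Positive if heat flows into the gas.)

T₁ = P₁V₁/(nR) = 299×43.9/(4.70×8.314) = 336 K.
Isobaric: P stays 299 kPa; V/T = const ⇒ T₂ = 390 K, V₂ = 51.0 L.
W = PΔV = 299×(51.0−43.9) kPa·L = 2110 J.
ΔU = nCvΔT = 4.70×41.6×(390−336) = 10600 J.
Q = ΔU + W = nCpΔT = 12700 J.

12700 J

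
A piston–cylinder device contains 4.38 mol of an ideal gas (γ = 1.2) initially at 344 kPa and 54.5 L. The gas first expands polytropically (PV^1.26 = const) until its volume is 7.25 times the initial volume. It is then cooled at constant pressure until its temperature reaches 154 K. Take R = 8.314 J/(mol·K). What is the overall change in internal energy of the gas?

-65700 J

T₁ = P₁V₁/(nR) = 344×54.5/(4.38×8.314) = 515 K.
Step 1 — Polytropic n=1.26: T₂ = T₁(V₁/V₂)^(n−1) = 515×(0.138)^0.26 = 308 K; P₂ = P₁(V₁/V₂)^n = 28.3 kPa.
W = (P₁V₁−P₂V₂)/(n−1) = (344×54.5−28.3×395)/0.26 = 29000 J.
ΔU = nCvΔT = 4.38×41.6×(308−515) = -37700 J.
Q = ΔU + W = -8710 J.
State after step 1: P = 28.3 kPa, V = 395 L, T = 308 K.
Step 2 — Isobaric: P stays 28.3 kPa; V/T = const ⇒ T₂ = 154 K, V₂ = 198 L.
W = PΔV = 28.3×(198−395) kPa·L = -5590 J.
ΔU = nCvΔT = 4.38×41.6×(154−308) = -28000 J.
Q = ΔU + W = nCpΔT = -33600 J.
Net over both steps: W = 23400 J, Q = -42300 J, ΔU = -65700 J.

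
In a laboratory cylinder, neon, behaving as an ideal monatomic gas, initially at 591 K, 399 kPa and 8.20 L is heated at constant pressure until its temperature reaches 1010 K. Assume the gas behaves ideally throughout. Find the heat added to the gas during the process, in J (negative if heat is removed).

5800 J

n = P₁V₁/(RT₁) = 399×8.20/(8.314×591) = 0.666 mol.
Isobaric: P stays 399 kPa; V/T = const ⇒ T₂ = 1010 K, V₂ = 14.0 L.
W = PΔV = 399×(14.0−8.20) kPa·L = 2320 J.
ΔU = nCvΔT = 0.666×12.5×(1010−591) = 3480 J.
Q = ΔU + W = nCpΔT = 5800 J.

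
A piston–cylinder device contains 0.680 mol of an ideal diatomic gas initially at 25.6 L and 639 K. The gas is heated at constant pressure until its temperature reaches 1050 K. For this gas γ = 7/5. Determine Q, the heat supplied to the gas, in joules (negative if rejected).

P₁ = nRT₁/V₁ = 0.680×8.314×639/25.6 = 141 kPa.
Isobaric: P stays 141 kPa; V/T = const ⇒ T₂ = 1050 K, V₂ = 42.1 L.
W = PΔV = 141×(42.1−25.6) kPa·L = 2320 J.
ΔU = nCvΔT = 0.680×20.8×(1050−639) = 5810 J.
Q = ΔU + W = nCpΔT = 8130 J.

8130 J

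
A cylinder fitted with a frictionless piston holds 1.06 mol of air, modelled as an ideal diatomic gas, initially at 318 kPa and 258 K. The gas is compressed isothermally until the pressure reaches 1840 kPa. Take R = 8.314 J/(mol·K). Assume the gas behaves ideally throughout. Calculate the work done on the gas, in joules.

3990 J

V₁ = nRT₁/P₁ = 1.06×8.314×258/318 = 7.15 L.
Isothermal: T stays 258 K; PV = const ⇒ V₂ = 1.24 L, P₂ = 1840 kPa.
W = nRT ln(V₂/V₁) = 1.06×8.314×258×ln(0.173) = -3990 J.
Work done on the gas = −W_by = 3990 J.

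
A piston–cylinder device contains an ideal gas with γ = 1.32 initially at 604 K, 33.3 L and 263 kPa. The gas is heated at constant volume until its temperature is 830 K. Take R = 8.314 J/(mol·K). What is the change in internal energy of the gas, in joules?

n = P₁V₁/(RT₁) = 263×33.3/(8.314×604) = 1.74 mol.
Isochoric: V stays 33.3 L; P/T = const ⇒ T₂ = 830 K, P₂ = 361 kPa.
For an ideal gas ΔU = nCvΔT with Cv = R/(γ−1) = 26.0 J/(mol·K).
ΔU = 1.74×26.0×(830−604) = 10200 J.

10200 J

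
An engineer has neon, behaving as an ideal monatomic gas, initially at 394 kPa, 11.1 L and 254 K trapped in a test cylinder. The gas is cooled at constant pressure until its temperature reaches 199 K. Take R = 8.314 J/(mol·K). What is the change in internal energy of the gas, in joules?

-1420 J

n = P₁V₁/(RT₁) = 394×11.1/(8.314×254) = 2.07 mol.
Isobaric: P stays 394 kPa; V/T = const ⇒ T₂ = 199 K, V₂ = 8.70 L.
For an ideal gas ΔU = nCvΔT with Cv = (3/2)R = 12.5 J/(mol·K).
ΔU = 2.07×12.5×(199−254) = -1420 J.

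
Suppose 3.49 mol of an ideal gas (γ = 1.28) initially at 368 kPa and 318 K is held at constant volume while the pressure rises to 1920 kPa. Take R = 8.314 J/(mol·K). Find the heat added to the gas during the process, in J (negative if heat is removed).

V₁ = nRT₁/P₁ = 3.49×8.314×318/368 = 25.1 L.
Isochoric: V stays 25.1 L; P/T = const ⇒ T₂ = 1660 K, P₂ = 1920 kPa.
W = 0 (no volume change).
ΔU = nCvΔT = 3.49×29.7×(1660−318) = 139000 J.
Q = ΔU = 139000 J.

139000 J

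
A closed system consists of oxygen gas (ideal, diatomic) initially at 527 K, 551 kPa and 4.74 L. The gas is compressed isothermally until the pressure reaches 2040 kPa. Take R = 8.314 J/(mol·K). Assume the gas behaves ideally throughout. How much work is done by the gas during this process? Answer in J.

-3420 J

n = P₁V₁/(RT₁) = 551×4.74/(8.314×527) = 0.596 mol.
Isothermal: T stays 527 K; PV = const ⇒ V₂ = 1.28 L, P₂ = 2040 kPa.
W = nRT ln(V₂/V₁) = 0.596×8.314×527×ln(0.270) = -3420 J.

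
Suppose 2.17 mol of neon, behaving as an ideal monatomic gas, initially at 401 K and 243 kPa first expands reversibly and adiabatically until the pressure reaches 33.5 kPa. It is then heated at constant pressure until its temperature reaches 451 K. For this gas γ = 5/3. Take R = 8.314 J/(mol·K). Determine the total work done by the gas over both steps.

V₁ = nRT₁/P₁ = 2.17×8.314×401/243 = 29.8 L.
Step 1 — Adiabatic: T₂/T₁ = (P₂/P₁)^((γ−1)/γ) ⇒ T₂ = 401×(0.138)^0.400 = 182 K; V₂ = 97.8 L.
ΔU = nCvΔT = 2.17×12.5×(182−401) = -5940 J.
Q = 0 for an adiabatic process, so W = −ΔU = 5940 J.
State after step 1: P = 33.5 kPa, V = 97.8 L, T = 182 K.
Step 2 — Isobaric: P stays 33.5 kPa; V/T = const ⇒ T₂ = 451 K, V₂ = 243 L.
W = PΔV = 33.5×(243−97.8) kPa·L = 4860 J.
ΔU = nCvΔT = 2.17×12.5×(451−182) = 7290 J.
Q = ΔU + W = nCpΔT = 12200 J.
Net over both steps: W = 10800 J, Q = 12200 J, ΔU = 1350 J.

10800 J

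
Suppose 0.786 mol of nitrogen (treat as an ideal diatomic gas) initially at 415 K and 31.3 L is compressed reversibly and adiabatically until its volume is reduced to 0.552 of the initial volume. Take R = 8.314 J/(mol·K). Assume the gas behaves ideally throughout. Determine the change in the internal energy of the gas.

1820 J

P₁ = nRT₁/V₁ = 0.786×8.314×415/31.3 = 86.6 kPa.
Adiabatic: TV^(γ−1) = const ⇒ T₂ = 415×(1.81)^0.400 = 526 K; PV^γ = const ⇒ P₂ = 199 kPa.
For an ideal gas ΔU = nCvΔT with Cv = (5/2)R = 20.8 J/(mol·K).
ΔU = 0.786×20.8×(526−415) = 1820 J.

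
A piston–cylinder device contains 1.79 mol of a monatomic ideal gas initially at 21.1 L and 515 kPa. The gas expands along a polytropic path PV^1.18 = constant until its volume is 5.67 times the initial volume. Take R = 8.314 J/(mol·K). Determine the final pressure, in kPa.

T₁ = P₁V₁/(nR) = 515×21.1/(1.79×8.314) = 730 K.
Polytropic n=1.18: T₂ = T₁(V₁/V₂)^(n−1) = 730×(0.176)^0.18 = 534 K; P₂ = P₁(V₁/V₂)^n = 66.5 kPa.

66.5 kPa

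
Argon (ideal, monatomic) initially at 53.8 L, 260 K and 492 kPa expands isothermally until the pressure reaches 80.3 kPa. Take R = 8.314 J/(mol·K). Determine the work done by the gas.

48000 J

n = P₁V₁/(RT₁) = 492×53.8/(8.314×260) = 12.2 mol.
Isothermal: T stays 260 K; PV = const ⇒ V₂ = 330 L, P₂ = 80.3 kPa.
W = nRT ln(V₂/V₁) = 12.2×8.314×260×ln(6.13) = 48000 J.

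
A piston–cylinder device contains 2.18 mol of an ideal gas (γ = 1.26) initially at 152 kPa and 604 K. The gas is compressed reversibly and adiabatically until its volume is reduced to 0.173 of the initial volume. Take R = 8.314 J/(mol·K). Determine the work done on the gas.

V₁ = nRT₁/P₁ = 2.18×8.314×604/152 = 72.0 L.
Adiabatic: TV^(γ−1) = const ⇒ T₂ = 604×(5.78)^0.260 = 953 K; PV^γ = const ⇒ P₂ = 1390 kPa.
ΔU = nCvΔT = 2.18×32.0×(953−604) = 24300 J.
Q = 0 for an adiabatic process, so W = −ΔU = -24300 J.
Work done on the gas = −W_by = 24300 J.

24300 J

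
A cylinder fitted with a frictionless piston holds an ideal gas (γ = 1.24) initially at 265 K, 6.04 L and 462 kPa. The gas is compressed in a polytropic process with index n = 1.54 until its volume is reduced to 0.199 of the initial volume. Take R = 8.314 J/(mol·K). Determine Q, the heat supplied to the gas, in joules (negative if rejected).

8990 J

n = P₁V₁/(RT₁) = 462×6.04/(8.314×265) = 1.27 mol.
Polytropic n=1.54: T₂ = T₁(V₁/V₂)^(n−1) = 265×(5.03)^0.54 = 634 K; P₂ = P₁(V₁/V₂)^n = 5550 kPa.
W = (P₁V₁−P₂V₂)/(n−1) = (462×6.04−5550×1.20)/0.54 = -7190 J.
ΔU = nCvΔT = 1.27×34.6×(634−265) = 16200 J.
Q = ΔU + W = 8990 J.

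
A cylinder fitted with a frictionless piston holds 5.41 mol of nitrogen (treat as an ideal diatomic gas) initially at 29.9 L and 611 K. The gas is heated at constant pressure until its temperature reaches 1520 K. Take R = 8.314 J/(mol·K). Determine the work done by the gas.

40900 J

P₁ = nRT₁/V₁ = 5.41×8.314×611/29.9 = 919 kPa.
Isobaric: P stays 919 kPa; V/T = const ⇒ T₂ = 1520 K, V₂ = 74.4 L.
W = PΔV = 919×(74.4−29.9) kPa·L = 40900 J.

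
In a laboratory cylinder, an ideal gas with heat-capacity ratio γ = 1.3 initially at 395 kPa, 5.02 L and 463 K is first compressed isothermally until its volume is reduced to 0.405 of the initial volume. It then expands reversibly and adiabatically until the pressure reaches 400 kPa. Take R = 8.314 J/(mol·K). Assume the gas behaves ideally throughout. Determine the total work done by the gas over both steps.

n = P₁V₁/(RT₁) = 395×5.02/(8.314×463) = 0.515 mol.
Step 1 — Isothermal: T stays 463 K; PV = const ⇒ V₂ = 2.03 L, P₂ = 975 kPa.
ΔU = 0 (ideal gas, T constant).
W = nRT ln(V₂/V₁) = 0.515×8.314×463×ln(0.405) = -1790 J.
Q = ΔU + W = -1790 J.
State after step 1: P = 975 kPa, V = 2.03 L, T = 463 K.
Step 2 — Adiabatic: T₂/T₁ = (P₂/P₁)^((γ−1)/γ) ⇒ T₂ = 463×(0.410)^0.231 = 377 K; V₂ = 4.04 L.
ΔU = nCvΔT = 0.515×27.7×(377−463) = -1230 J.
Q = 0 for an adiabatic process, so W = −ΔU = 1230 J.
Net over both steps: W = -563 J, Q = -1790 J, ΔU = -1230 J.

-563 J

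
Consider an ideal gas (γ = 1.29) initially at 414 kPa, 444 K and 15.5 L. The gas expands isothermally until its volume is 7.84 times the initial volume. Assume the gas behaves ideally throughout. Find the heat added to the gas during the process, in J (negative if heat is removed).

n = P₁V₁/(RT₁) = 414×15.5/(8.314×444) = 1.74 mol.
Isothermal: T stays 444 K; PV = const ⇒ V₂ = 122 L, P₂ = 52.8 kPa.
ΔU = 0 (ideal gas, T constant).
W = nRT ln(V₂/V₁) = 1.74×8.314×444×ln(7.84) = 13200 J.
Q = ΔU + W = 13200 J.

13200 J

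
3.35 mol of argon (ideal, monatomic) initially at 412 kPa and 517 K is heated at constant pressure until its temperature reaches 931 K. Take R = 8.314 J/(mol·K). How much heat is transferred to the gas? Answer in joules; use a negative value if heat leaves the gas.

28800 J

V₁ = nRT₁/P₁ = 3.35×8.314×517/412 = 35.0 L.
Isobaric: P stays 412 kPa; V/T = const ⇒ T₂ = 931 K, V₂ = 62.9 L.
W = PΔV = 412×(62.9−35.0) kPa·L = 11500 J.
ΔU = nCvΔT = 3.35×12.5×(931−517) = 17300 J.
Q = ΔU + W = nCpΔT = 28800 J.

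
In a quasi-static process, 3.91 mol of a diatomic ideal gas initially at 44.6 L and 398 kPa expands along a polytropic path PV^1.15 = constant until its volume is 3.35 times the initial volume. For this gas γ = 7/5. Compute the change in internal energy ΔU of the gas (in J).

T₁ = P₁V₁/(nR) = 398×44.6/(3.91×8.314) = 546 K.
Polytropic n=1.15: T₂ = T₁(V₁/V₂)^(n−1) = 546×(0.299)^0.15 = 455 K; P₂ = P₁(V₁/V₂)^n = 99.1 kPa.
For an ideal gas ΔU = nCvΔT with Cv = (5/2)R = 20.8 J/(mol·K).
ΔU = 3.91×20.8×(455−546) = -7360 J.

-7360 J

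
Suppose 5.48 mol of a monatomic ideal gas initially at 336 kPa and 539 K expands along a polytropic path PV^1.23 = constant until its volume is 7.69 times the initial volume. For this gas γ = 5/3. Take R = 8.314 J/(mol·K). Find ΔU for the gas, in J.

V₁ = nRT₁/P₁ = 5.48×8.314×539/336 = 73.1 L.
Polytropic n=1.23: T₂ = T₁(V₁/V₂)^(n−1) = 539×(0.130)^0.23 = 337 K; P₂ = P₁(V₁/V₂)^n = 27.3 kPa.
For an ideal gas ΔU = nCvΔT with Cv = (3/2)R = 12.5 J/(mol·K).
ΔU = 5.48×12.5×(337−539) = -13800 J.

-13800 J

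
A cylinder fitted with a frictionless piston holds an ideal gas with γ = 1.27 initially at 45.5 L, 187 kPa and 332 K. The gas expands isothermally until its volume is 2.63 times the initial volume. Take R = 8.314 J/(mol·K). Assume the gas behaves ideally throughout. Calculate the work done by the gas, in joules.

8230 J

n = P₁V₁/(RT₁) = 187×45.5/(8.314×332) = 3.08 mol.
Isothermal: T stays 332 K; PV = const ⇒ V₂ = 120 L, P₂ = 71.1 kPa.
W = nRT ln(V₂/V₁) = 3.08×8.314×332×ln(2.63) = 8230 J.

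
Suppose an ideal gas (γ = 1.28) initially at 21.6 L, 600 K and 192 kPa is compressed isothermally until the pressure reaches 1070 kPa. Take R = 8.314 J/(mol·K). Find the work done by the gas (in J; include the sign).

-7120 J

n = P₁V₁/(RT₁) = 192×21.6/(8.314×600) = 0.831 mol.
Isothermal: T stays 600 K; PV = const ⇒ V₂ = 3.88 L, P₂ = 1070 kPa.
W = nRT ln(V₂/V₁) = 0.831×8.314×600×ln(0.179) = -7120 J.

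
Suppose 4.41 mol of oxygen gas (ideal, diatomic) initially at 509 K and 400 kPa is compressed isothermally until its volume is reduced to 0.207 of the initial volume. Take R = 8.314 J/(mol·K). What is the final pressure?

V₁ = nRT₁/P₁ = 4.41×8.314×509/400 = 46.7 L.
Isothermal: T stays 509 K; PV = const ⇒ V₂ = 9.66 L, P₂ = 1930 kPa.

1930 kPa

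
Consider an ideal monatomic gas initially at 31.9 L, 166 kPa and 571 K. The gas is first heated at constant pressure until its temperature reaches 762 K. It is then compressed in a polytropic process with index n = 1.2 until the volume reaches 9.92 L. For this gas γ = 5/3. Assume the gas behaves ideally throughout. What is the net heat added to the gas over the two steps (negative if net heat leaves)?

-3940 J

n = P₁V₁/(RT₁) = 166×31.9/(8.314×571) = 1.12 mol.
Step 1 — Isobaric: P stays 166 kPa; V/T = const ⇒ T₂ = 762 K, V₂ = 42.6 L.
W = PΔV = 166×(42.6−31.9) kPa·L = 1770 J.
ΔU = nCvΔT = 1.12×12.5×(762−571) = 2660 J.
Q = ΔU + W = nCpΔT = 4430 J.
State after step 1: P = 166 kPa, V = 42.6 L, T = 762 K.
Step 2 — Polytropic n=1.2: T₂ = T₁(V₁/V₂)^(n−1) = 762×(4.29)^0.20 = 1020 K; P₂ = P₁(V₁/V₂)^n = 953 kPa.
W = (P₁V₁−P₂V₂)/(n−1) = (166×42.6−953×9.92)/0.20 = -11900 J.
ΔU = nCvΔT = 1.12×12.5×(1020−762) = 3580 J.
Q = ΔU + W = -8360 J.
Net over both steps: W = -10200 J, Q = -3940 J, ΔU = 6240 J.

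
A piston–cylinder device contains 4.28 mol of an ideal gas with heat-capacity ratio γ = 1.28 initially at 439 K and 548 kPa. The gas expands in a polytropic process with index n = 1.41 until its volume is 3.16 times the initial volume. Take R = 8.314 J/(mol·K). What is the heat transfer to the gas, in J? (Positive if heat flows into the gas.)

V₁ = nRT₁/P₁ = 4.28×8.314×439/548 = 28.5 L.
Polytropic n=1.41: T₂ = T₁(V₁/V₂)^(n−1) = 439×(0.316)^0.41 = 274 K; P₂ = P₁(V₁/V₂)^n = 108 kPa.
W = (P₁V₁−P₂V₂)/(n−1) = (548×28.5−108×90.1)/0.41 = 14300 J.
ΔU = nCvΔT = 4.28×29.7×(274−439) = -21000 J.
Q = ΔU + W = -6650 J.

-6650 J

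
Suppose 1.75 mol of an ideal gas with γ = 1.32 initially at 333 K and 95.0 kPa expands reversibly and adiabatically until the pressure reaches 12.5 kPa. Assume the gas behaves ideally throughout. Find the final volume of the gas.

V₁ = nRT₁/P₁ = 1.75×8.314×333/95.0 = 51.0 L.
Adiabatic: T₂/T₁ = (P₂/P₁)^((γ−1)/γ) ⇒ T₂ = 333×(0.132)^0.242 = 204 K; V₂ = 237 L.

237 L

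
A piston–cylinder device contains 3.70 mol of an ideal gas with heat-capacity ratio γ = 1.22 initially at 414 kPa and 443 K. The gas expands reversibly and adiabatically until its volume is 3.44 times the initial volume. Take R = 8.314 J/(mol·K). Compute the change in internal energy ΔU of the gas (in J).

-14700 J

V₁ = nRT₁/P₁ = 3.70×8.314×443/414 = 32.9 L.
Adiabatic: TV^(γ−1) = const ⇒ T₂ = 443×(0.291)^0.220 = 338 K; PV^γ = const ⇒ P₂ = 91.7 kPa.
For an ideal gas ΔU = nCvΔT with Cv = R/(γ−1) = 37.8 J/(mol·K).
ΔU = 3.70×37.8×(338−443) = -14700 J.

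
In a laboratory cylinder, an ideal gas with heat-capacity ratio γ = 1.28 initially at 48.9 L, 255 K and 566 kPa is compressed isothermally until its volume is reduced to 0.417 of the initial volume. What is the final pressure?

1360 kPa

Isothermal: T stays 255 K; PV = const ⇒ V₂ = 20.4 L, P₂ = 1360 kPa.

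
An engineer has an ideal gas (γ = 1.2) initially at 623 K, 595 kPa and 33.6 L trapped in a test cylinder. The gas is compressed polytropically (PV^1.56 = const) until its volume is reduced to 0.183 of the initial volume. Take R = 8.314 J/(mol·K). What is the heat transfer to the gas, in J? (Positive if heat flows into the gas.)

102000 J

n = P₁V₁/(RT₁) = 595×33.6/(8.314×623) = 3.86 mol.
Polytropic n=1.56: T₂ = T₁(V₁/V₂)^(n−1) = 623×(5.46)^0.56 = 1610 K; P₂ = P₁(V₁/V₂)^n = 8420 kPa.
W = (P₁V₁−P₂V₂)/(n−1) = (595×33.6−8420×6.15)/0.56 = -56700 J.
ΔU = nCvΔT = 3.86×41.6×(1610−623) = 159000 J.
Q = ΔU + W = 102000 J.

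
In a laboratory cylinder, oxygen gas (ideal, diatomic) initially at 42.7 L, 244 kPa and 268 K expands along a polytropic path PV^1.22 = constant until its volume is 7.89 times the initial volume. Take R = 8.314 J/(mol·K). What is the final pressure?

19.6 kPa

Polytropic n=1.22: T₂ = T₁(V₁/V₂)^(n−1) = 268×(0.127)^0.22 = 170 K; P₂ = P₁(V₁/V₂)^n = 19.6 kPa.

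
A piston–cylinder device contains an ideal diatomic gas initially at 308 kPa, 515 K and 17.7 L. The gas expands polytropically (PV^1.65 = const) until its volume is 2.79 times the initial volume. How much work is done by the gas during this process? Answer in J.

4080 J

n = P₁V₁/(RT₁) = 308×17.7/(8.314×515) = 1.27 mol.
Polytropic n=1.65: T₂ = T₁(V₁/V₂)^(n−1) = 515×(0.358)^0.65 = 264 K; P₂ = P₁(V₁/V₂)^n = 56.7 kPa.
W = (P₁V₁−P₂V₂)/(n−1) = (308×17.7−56.7×49.4)/0.65 = 4080 J.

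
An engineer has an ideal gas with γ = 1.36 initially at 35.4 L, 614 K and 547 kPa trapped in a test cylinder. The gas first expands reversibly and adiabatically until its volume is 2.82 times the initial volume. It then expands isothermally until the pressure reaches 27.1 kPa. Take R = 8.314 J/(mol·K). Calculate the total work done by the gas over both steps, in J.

n = P₁V₁/(RT₁) = 547×35.4/(8.314×614) = 3.79 mol.
Step 1 — Adiabatic: TV^(γ−1) = const ⇒ T₂ = 614×(0.355)^0.360 = 423 K; PV^γ = const ⇒ P₂ = 134 kPa.
ΔU = nCvΔT = 3.79×23.1×(423−614) = -16800 J.
Q = 0 for an adiabatic process, so W = −ΔU = 16800 J.
State after step 1: P = 134 kPa, V = 99.8 L, T = 423 K.
Step 2 — Isothermal: T stays 423 K; PV = const ⇒ V₂ = 492 L, P₂ = 27.1 kPa.
ΔU = 0 (ideal gas, T constant).
W = nRT ln(V₂/V₁) = 3.79×8.314×423×ln(4.93) = 21300 J.
Q = ΔU + W = 21300 J.
Net over both steps: W = 38000 J, Q = 21300 J, ΔU = -16800 J.

38000 J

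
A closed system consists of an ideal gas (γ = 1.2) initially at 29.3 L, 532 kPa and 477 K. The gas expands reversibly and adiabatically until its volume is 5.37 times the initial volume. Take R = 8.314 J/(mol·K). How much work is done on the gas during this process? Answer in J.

-22300 J

n = P₁V₁/(RT₁) = 532×29.3/(8.314×477) = 3.93 mol.
Adiabatic: TV^(γ−1) = const ⇒ T₂ = 477×(0.186)^0.200 = 341 K; PV^γ = const ⇒ P₂ = 70.8 kPa.
ΔU = nCvΔT = 3.93×41.6×(341−477) = -22300 J.
Q = 0 for an adiabatic process, so W = −ΔU = 22300 J.
Work done on the gas = −W_by = -22300 J.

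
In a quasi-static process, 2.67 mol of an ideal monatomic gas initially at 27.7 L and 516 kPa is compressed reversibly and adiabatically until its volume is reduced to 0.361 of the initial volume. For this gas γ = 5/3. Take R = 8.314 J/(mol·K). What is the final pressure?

T₁ = P₁V₁/(nR) = 516×27.7/(2.67×8.314) = 644 K.
Adiabatic: TV^(γ−1) = const ⇒ T₂ = 644×(2.77)^0.667 = 1270 K; PV^γ = const ⇒ P₂ = 2820 kPa.

2820 kPa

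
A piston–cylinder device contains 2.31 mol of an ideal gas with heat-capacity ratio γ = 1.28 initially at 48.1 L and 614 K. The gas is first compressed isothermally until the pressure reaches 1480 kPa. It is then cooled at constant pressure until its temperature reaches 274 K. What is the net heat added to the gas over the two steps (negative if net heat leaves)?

-51100 J

P₁ = nRT₁/V₁ = 2.31×8.314×614/48.1 = 245 kPa.
Step 1 — Isothermal: T stays 614 K; PV = const ⇒ V₂ = 7.97 L, P₂ = 1480 kPa.
ΔU = 0 (ideal gas, T constant).
W = nRT ln(V₂/V₁) = 2.31×8.314×614×ln(0.166) = -21200 J.
Q = ΔU + W = -21200 J.
State after step 1: P = 1480 kPa, V = 7.97 L, T = 614 K.
Step 2 — Isobaric: P stays 1480 kPa; V/T = const ⇒ T₂ = 274 K, V₂ = 3.56 L.
W = PΔV = 1480×(3.56−7.97) kPa·L = -6530 J.
ΔU = nCvΔT = 2.31×29.7×(274−614) = -23300 J.
Q = ΔU + W = nCpΔT = -29900 J.
Net over both steps: W = -27700 J, Q = -51100 J, ΔU = -23300 J.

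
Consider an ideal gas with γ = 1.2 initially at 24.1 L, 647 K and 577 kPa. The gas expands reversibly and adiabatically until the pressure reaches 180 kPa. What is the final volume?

63.6 L

Adiabatic: T₂/T₁ = (P₂/P₁)^((γ−1)/γ) ⇒ T₂ = 647×(0.312)^0.167 = 533 K; V₂ = 63.6 L.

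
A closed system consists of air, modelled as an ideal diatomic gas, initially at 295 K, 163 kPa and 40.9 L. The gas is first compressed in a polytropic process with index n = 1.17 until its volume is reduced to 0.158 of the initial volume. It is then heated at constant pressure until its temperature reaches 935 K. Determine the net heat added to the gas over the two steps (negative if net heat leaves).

33700 J

n = P₁V₁/(RT₁) = 163×40.9/(8.314×295) = 2.72 mol.
Step 1 — Polytropic n=1.17: T₂ = T₁(V₁/V₂)^(n−1) = 295×(6.33)^0.17 = 404 K; P₂ = P₁(V₁/V₂)^n = 1410 kPa.
W = (P₁V₁−P₂V₂)/(n−1) = (163×40.9−1410×6.46)/0.17 = -14400 J.
ΔU = nCvΔT = 2.72×20.8×(404−295) = 6140 J.
Q = ΔU + W = -8310 J.
State after step 1: P = 1410 kPa, V = 6.46 L, T = 404 K.
Step 2 — Isobaric: P stays 1410 kPa; V/T = const ⇒ T₂ = 935 K, V₂ = 15.0 L.
W = PΔV = 1410×(15.0−6.46) kPa·L = 12000 J.
ΔU = nCvΔT = 2.72×20.8×(935−404) = 30000 J.
Q = ΔU + W = nCpΔT = 42000 J.
Net over both steps: W = -2440 J, Q = 33700 J, ΔU = 36200 J.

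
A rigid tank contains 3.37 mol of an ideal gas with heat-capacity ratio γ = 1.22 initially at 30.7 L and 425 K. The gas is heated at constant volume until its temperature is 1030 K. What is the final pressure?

P₁ = nRT₁/V₁ = 3.37×8.314×425/30.7 = 388 kPa.
Isochoric: V stays 30.7 L; P/T = const ⇒ T₂ = 1030 K, P₂ = 940 kPa.

940 kPa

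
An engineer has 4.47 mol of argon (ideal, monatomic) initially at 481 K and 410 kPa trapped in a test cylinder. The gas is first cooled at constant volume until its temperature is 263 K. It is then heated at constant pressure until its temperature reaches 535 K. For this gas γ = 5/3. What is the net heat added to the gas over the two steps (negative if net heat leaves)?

V₁ = nRT₁/P₁ = 4.47×8.314×481/410 = 43.6 L.
Step 1 — Isochoric: V stays 43.6 L; P/T = const ⇒ T₂ = 263 K, P₂ = 224 kPa.
W = 0 (no volume change).
ΔU = nCvΔT = 4.47×12.5×(263−481) = -12200 J.
Q = ΔU = -12200 J.
State after step 1: P = 224 kPa, V = 43.6 L, T = 263 K.
Step 2 — Isobaric: P stays 224 kPa; V/T = const ⇒ T₂ = 535 K, V₂ = 88.7 L.
W = PΔV = 224×(88.7−43.6) kPa·L = 10100 J.
ΔU = nCvΔT = 4.47×12.5×(535−263) = 15200 J.
Q = ΔU + W = nCpΔT = 25300 J.
Net over both steps: W = 10100 J, Q = 13100 J, ΔU = 3010 J.

13100 J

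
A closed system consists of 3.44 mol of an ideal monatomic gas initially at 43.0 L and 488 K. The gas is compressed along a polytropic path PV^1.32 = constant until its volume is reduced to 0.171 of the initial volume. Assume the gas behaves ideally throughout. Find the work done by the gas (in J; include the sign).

P₁ = nRT₁/V₁ = 3.44×8.314×488/43.0 = 325 kPa.
Polytropic n=1.32: T₂ = T₁(V₁/V₂)^(n−1) = 488×(5.85)^0.32 = 859 K; P₂ = P₁(V₁/V₂)^n = 3340 kPa.
W = (P₁V₁−P₂V₂)/(n−1) = (325×43.0−3340×7.35)/0.32 = -33100 J.

-33100 J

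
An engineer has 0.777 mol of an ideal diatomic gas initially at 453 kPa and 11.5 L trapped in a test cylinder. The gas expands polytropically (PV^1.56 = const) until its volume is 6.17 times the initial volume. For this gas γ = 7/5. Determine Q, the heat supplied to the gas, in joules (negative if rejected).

-2380 J

T₁ = P₁V₁/(nR) = 453×11.5/(0.777×8.314) = 806 K.
Polytropic n=1.56: T₂ = T₁(V₁/V₂)^(n−1) = 806×(0.162)^0.56 = 291 K; P₂ = P₁(V₁/V₂)^n = 26.5 kPa.
W = (P₁V₁−P₂V₂)/(n−1) = (453×11.5−26.5×71.0)/0.56 = 5940 J.
ΔU = nCvΔT = 0.777×20.8×(291−806) = -8320 J.
Q = ΔU + W = -2380 J.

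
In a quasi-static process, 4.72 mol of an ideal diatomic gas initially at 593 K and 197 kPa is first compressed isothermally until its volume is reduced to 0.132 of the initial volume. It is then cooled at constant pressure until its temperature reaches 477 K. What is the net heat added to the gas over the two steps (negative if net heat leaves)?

-63100 J

V₁ = nRT₁/P₁ = 4.72×8.314×593/197 = 118 L.
Step 1 — Isothermal: T stays 593 K; PV = const ⇒ V₂ = 15.6 L, P₂ = 1490 kPa.
ΔU = 0 (ideal gas, T constant).
W = nRT ln(V₂/V₁) = 4.72×8.314×593×ln(0.132) = -47100 J.
Q = ΔU + W = -47100 J.
State after step 1: P = 1490 kPa, V = 15.6 L, T = 593 K.
Step 2 — Isobaric: P stays 1490 kPa; V/T = const ⇒ T₂ = 477 K, V₂ = 12.5 L.
W = PΔV = 1490×(12.5−15.6) kPa·L = -4550 J.
ΔU = nCvΔT = 4.72×20.8×(477−593) = -11400 J.
Q = ΔU + W = nCpΔT = -15900 J.
Net over both steps: W = -51700 J, Q = -63100 J, ΔU = -11400 J.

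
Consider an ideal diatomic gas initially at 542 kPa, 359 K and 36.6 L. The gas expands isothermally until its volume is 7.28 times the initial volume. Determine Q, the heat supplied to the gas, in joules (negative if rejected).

39400 J

n = P₁V₁/(RT₁) = 542×36.6/(8.314×359) = 6.65 mol.
Isothermal: T stays 359 K; PV = const ⇒ V₂ = 266 L, P₂ = 74.5 kPa.
ΔU = 0 (ideal gas, T constant).
W = nRT ln(V₂/V₁) = 6.65×8.314×359×ln(7.28) = 39400 J.
Q = ΔU + W = 39400 J.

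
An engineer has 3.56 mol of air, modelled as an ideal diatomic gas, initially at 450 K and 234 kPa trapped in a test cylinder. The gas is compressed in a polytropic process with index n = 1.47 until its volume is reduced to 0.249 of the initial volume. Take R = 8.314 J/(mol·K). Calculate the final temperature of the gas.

865 K

V₁ = nRT₁/P₁ = 3.56×8.314×450/234 = 56.9 L.
Polytropic n=1.47: T₂ = T₁(V₁/V₂)^(n−1) = 450×(4.02)^0.47 = 865 K; P₂ = P₁(V₁/V₂)^n = 1810 kPa.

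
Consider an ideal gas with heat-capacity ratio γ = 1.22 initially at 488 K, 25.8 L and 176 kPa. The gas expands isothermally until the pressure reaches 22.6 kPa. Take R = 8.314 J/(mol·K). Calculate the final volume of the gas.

201 L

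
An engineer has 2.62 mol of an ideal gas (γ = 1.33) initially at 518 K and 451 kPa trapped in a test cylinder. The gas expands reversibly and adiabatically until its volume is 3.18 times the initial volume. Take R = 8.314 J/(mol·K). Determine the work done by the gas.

V₁ = nRT₁/P₁ = 2.62×8.314×518/451 = 25.0 L.
Adiabatic: TV^(γ−1) = const ⇒ T₂ = 518×(0.314)^0.330 = 354 K; PV^γ = const ⇒ P₂ = 96.8 kPa.
ΔU = nCvΔT = 2.62×25.2×(354−518) = -10900 J.
Q = 0 for an adiabatic process, so W = −ΔU = 10900 J.

10900 J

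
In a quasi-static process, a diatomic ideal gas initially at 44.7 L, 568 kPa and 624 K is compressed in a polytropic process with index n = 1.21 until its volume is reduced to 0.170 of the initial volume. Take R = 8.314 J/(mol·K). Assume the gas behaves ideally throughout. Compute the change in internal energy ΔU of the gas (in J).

n = P₁V₁/(RT₁) = 568×44.7/(8.314×624) = 4.89 mol.
Polytropic n=1.21: T₂ = T₁(V₁/V₂)^(n−1) = 624×(5.88)^0.21 = 905 K; P₂ = P₁(V₁/V₂)^n = 4850 kPa.
For an ideal gas ΔU = nCvΔT with Cv = (5/2)R = 20.8 J/(mol·K).
ΔU = 4.89×20.8×(905−624) = 28600 J.

28600 J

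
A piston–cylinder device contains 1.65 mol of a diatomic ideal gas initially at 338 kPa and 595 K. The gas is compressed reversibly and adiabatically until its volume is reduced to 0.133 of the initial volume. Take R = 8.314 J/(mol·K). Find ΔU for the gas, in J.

V₁ = nRT₁/P₁ = 1.65×8.314×595/338 = 24.1 L.
Adiabatic: TV^(γ−1) = const ⇒ T₂ = 595×(7.52)^0.400 = 1330 K; PV^γ = const ⇒ P₂ = 5700 kPa.
For an ideal gas ΔU = nCvΔT with Cv = (5/2)R = 20.8 J/(mol·K).
ΔU = 1.65×20.8×(1330−595) = 25300 J.

25300 J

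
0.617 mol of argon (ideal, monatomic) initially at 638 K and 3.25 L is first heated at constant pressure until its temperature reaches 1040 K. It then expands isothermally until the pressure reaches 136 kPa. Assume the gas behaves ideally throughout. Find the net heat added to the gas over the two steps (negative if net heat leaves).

P₁ = nRT₁/V₁ = 0.617×8.314×638/3.25 = 1010 kPa.
Step 1 — Isobaric: P stays 1010 kPa; V/T = const ⇒ T₂ = 1040 K, V₂ = 5.30 L.
W = PΔV = 1010×(5.30−3.25) kPa·L = 2060 J.
ΔU = nCvΔT = 0.617×12.5×(1040−638) = 3090 J.
Q = ΔU + W = nCpΔT = 5160 J.
State after step 1: P = 1010 kPa, V = 5.30 L, T = 1040 K.
Step 2 — Isothermal: T stays 1040 K; PV = const ⇒ V₂ = 39.2 L, P₂ = 136 kPa.
ΔU = 0 (ideal gas, T constant).
W = nRT ln(V₂/V₁) = 0.617×8.314×1040×ln(7.40) = 10700 J.
Q = ΔU + W = 10700 J.
Net over both steps: W = 12700 J, Q = 15800 J, ΔU = 3090 J.

15800 J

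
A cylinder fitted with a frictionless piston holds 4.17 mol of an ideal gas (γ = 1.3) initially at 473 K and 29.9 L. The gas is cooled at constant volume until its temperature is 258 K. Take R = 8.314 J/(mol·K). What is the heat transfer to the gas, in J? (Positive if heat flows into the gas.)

-24800 J

P₁ = nRT₁/V₁ = 4.17×8.314×473/29.9 = 548 kPa.
Isochoric: V stays 29.9 L; P/T = const ⇒ T₂ = 258 K, P₂ = 299 kPa.
W = 0 (no volume change).
ΔU = nCvΔT = 4.17×27.7×(258−473) = -24800 J.
Q = ΔU = -24800 J.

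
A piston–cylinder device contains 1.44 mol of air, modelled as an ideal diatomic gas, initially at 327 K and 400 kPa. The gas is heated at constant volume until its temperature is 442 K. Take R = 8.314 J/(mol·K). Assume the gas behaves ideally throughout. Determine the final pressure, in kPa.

V₁ = nRT₁/P₁ = 1.44×8.314×327/400 = 9.79 L.
Isochoric: V stays 9.79 L; P/T = const ⇒ T₂ = 442 K, P₂ = 541 kPa.

541 kPa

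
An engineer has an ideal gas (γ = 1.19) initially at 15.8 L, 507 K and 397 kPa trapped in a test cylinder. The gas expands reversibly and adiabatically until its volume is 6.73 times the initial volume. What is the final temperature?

353 K

Adiabatic: TV^(γ−1) = const ⇒ T₂ = 507×(0.149)^0.190 = 353 K; PV^γ = const ⇒ P₂ = 41.1 kPa.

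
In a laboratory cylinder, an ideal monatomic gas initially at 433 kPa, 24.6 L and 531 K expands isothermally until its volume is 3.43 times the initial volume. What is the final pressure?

126 kPa

Isothermal: T stays 531 K; PV = const ⇒ V₂ = 84.4 L, P₂ = 126 kPa.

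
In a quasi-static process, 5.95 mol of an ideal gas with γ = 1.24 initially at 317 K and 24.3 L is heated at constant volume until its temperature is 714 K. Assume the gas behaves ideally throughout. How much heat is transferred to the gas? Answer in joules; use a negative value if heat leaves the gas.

81800 J

P₁ = nRT₁/V₁ = 5.95×8.314×317/24.3 = 645 kPa.
Isochoric: V stays 24.3 L; P/T = const ⇒ T₂ = 714 K, P₂ = 1450 kPa.
W = 0 (no volume change).
ΔU = nCvΔT = 5.95×34.6×(714−317) = 81800 J.
Q = ΔU = 81800 J.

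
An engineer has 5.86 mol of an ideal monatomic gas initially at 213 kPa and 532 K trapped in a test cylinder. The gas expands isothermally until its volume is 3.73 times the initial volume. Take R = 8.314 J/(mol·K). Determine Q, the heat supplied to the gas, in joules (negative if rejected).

V₁ = nRT₁/P₁ = 5.86×8.314×532/213 = 122 L.
Isothermal: T stays 532 K; PV = const ⇒ V₂ = 454 L, P₂ = 57.1 kPa.
ΔU = 0 (ideal gas, T constant).
W = nRT ln(V₂/V₁) = 5.86×8.314×532×ln(3.73) = 34100 J.
Q = ΔU + W = 34100 J.

34100 J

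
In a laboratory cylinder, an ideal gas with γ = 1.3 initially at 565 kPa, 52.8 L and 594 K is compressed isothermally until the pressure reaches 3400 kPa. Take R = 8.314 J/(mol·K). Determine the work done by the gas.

n = P₁V₁/(RT₁) = 565×52.8/(8.314×594) = 6.04 mol.
Isothermal: T stays 594 K; PV = const ⇒ V₂ = 8.77 L, P₂ = 3400 kPa.
W = nRT ln(V₂/V₁) = 6.04×8.314×594×ln(0.166) = -53500 J.

-53500 J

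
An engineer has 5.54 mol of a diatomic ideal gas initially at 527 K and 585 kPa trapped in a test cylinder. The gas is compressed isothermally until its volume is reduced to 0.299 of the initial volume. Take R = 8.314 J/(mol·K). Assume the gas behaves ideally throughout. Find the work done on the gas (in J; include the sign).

29300 J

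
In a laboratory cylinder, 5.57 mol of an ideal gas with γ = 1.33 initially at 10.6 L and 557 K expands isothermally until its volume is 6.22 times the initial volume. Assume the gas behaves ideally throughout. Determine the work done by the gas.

47100 J

P₁ = nRT₁/V₁ = 5.57×8.314×557/10.6 = 2430 kPa.
Isothermal: T stays 557 K; PV = const ⇒ V₂ = 65.9 L, P₂ = 391 kPa.
W = nRT ln(V₂/V₁) = 5.57×8.314×557×ln(6.22) = 47100 J.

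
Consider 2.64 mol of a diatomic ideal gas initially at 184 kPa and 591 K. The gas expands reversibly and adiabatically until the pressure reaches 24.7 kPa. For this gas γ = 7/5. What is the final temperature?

333 K

V₁ = nRT₁/P₁ = 2.64×8.314×591/184 = 70.5 L.
Adiabatic: T₂/T₁ = (P₂/P₁)^((γ−1)/γ) ⇒ T₂ = 591×(0.134)^0.286 = 333 K; V₂ = 296 L.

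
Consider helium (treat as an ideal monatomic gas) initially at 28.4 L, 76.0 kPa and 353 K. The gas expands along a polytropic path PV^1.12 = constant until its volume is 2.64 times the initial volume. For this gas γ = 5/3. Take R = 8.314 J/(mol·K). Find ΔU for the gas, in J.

n = P₁V₁/(RT₁) = 76.0×28.4/(8.314×353) = 0.735 mol.
Polytropic n=1.12: T₂ = T₁(V₁/V₂)^(n−1) = 353×(0.379)^0.12 = 314 K; P₂ = P₁(V₁/V₂)^n = 25.6 kPa.
For an ideal gas ΔU = nCvΔT with Cv = (3/2)R = 12.5 J/(mol·K).
ΔU = 0.735×12.5×(314−353) = -356 J.

-356 J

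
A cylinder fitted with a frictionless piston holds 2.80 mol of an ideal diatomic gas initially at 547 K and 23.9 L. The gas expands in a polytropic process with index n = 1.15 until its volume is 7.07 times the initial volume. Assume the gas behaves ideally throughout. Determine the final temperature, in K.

P₁ = nRT₁/V₁ = 2.80×8.314×547/23.9 = 533 kPa.
Polytropic n=1.15: T₂ = T₁(V₁/V₂)^(n−1) = 547×(0.141)^0.15 = 408 K; P₂ = P₁(V₁/V₂)^n = 56.2 kPa.

408 K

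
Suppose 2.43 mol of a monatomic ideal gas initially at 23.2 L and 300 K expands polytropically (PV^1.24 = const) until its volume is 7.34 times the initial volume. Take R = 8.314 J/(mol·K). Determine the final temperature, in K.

P₁ = nRT₁/V₁ = 2.43×8.314×300/23.2 = 261 kPa.
Polytropic n=1.24: T₂ = T₁(V₁/V₂)^(n−1) = 300×(0.136)^0.24 = 186 K; P₂ = P₁(V₁/V₂)^n = 22.1 kPa.

186 K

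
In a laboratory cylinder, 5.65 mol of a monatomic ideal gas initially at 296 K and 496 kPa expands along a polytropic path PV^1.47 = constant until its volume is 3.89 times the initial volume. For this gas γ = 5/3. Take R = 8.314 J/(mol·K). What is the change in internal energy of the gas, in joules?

V₁ = nRT₁/P₁ = 5.65×8.314×296/496 = 28.0 L.
Polytropic n=1.47: T₂ = T₁(V₁/V₂)^(n−1) = 296×(0.257)^0.47 = 156 K; P₂ = P₁(V₁/V₂)^n = 67.3 kPa.
For an ideal gas ΔU = nCvΔT with Cv = (3/2)R = 12.5 J/(mol·K).
ΔU = 5.65×12.5×(156−296) = -9840 J.

-9840 J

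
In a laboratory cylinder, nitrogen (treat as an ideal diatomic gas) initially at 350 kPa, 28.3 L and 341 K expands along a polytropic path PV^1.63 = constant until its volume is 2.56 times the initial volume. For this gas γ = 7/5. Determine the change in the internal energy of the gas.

-11100 J

n = P₁V₁/(RT₁) = 350×28.3/(8.314×341) = 3.49 mol.
Polytropic n=1.63: T₂ = T₁(V₁/V₂)^(n−1) = 341×(0.391)^0.63 = 189 K; P₂ = P₁(V₁/V₂)^n = 75.6 kPa.
For an ideal gas ΔU = nCvΔT with Cv = (5/2)R = 20.8 J/(mol·K).
ΔU = 3.49×20.8×(189−341) = -11100 J.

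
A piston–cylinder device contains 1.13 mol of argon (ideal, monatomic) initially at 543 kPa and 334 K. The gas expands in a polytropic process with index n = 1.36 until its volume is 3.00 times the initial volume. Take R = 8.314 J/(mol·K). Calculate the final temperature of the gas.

V₁ = nRT₁/P₁ = 1.13×8.314×334/543 = 5.78 L.
Polytropic n=1.36: T₂ = T₁(V₁/V₂)^(n−1) = 334×(0.333)^0.36 = 225 K; P₂ = P₁(V₁/V₂)^n = 122 kPa.

225 K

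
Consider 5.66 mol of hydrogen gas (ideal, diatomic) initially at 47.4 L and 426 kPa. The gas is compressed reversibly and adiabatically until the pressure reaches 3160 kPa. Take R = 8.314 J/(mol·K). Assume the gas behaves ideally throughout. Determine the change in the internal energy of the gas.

T₁ = P₁V₁/(nR) = 426×47.4/(5.66×8.314) = 429 K.
Adiabatic: T₂/T₁ = (P₂/P₁)^((γ−1)/γ) ⇒ T₂ = 429×(7.42)^0.286 = 761 K; V₂ = 11.3 L.
For an ideal gas ΔU = nCvΔT with Cv = (5/2)R = 20.8 J/(mol·K).
ΔU = 5.66×20.8×(761−429) = 39000 J.

39000 J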